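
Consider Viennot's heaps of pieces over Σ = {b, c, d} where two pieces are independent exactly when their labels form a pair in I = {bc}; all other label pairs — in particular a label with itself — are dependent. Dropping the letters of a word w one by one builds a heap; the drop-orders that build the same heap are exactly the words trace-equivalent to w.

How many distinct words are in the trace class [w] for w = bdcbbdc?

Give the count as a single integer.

#0=b has no predecessor
#1=d depends on [0:b]
#2=c depends on [1:d]
#3=b depends on [1:d]
#4=b depends on [3:b]
#5=d depends on [2:c, 4:b]
#6=c depends on [5:d]
sources: [0:b]
N(rest) = Σ N(rest − s) over sources s of rest; N(one piece) = 1:
  size 1 → [6]=1
  size 2 → [5,6]=1
  size 3 → [2,5,6]=1  [4,5,6]=1
  size 4 → [2,4,5,6]=2  [3,4,5,6]=1
  size 5 → [2,3,4,5,6]=3
  first=0(b) contributes 3

3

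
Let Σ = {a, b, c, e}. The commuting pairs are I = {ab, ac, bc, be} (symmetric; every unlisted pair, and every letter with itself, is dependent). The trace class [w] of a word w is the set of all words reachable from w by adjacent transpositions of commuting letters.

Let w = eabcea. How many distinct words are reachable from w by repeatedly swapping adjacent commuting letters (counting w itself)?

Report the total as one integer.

#0=e has no predecessor
#1=a depends on [0:e]
#2=b has no predecessor
#3=c depends on [0:e]
#4=e depends on [1:a, 3:c]
#5=a depends on [4:e]
sources: [0:e, 2:b]
N(rest) = Σ N(rest − s) over sources s of rest; N(one piece) = 1:
  size 1 → [2]=1  [5]=1
  size 2 → [2,5]=2  [4,5]=1
  size 3 → [1,4,5]=1  [2,4,5]=3  [3,4,5]=1
  size 4 → [1,2,4,5]=4  [1,3,4,5]=2  [2,3,4,5]=4
  first=0(e) contributes 10
  first=2(b) contributes 2
|[w]| = 12

12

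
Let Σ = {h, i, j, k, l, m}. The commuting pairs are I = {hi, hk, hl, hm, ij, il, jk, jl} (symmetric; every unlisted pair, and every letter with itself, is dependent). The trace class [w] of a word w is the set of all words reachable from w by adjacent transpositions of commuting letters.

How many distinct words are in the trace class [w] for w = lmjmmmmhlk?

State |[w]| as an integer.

#0=l has no predecessor
#1=m depends on [0:l]
#2=j depends on [1:m]
#3=m depends on [2:j]
#4=m depends on [3:m]
#5=m depends on [4:m]
#6=m depends on [5:m]
#7=h depends on [2:j]
#8=l depends on [6:m]
#9=k depends on [8:l]
sources: [0:l]
N(rest) = Σ N(rest − s) over sources s of rest; N(one piece) = 1:
  size 1 → [7]=1  [9]=1
  size 2 → [7,9]=2  [8,9]=1
  size 3 → [6,8,9]=1  [7,8,9]=3
  size 4 → [5,6,8,9]=1  [6,7,8,9]=4
  size 5 → [4,5,6,8,9]=1  [5,6,7,8,9]=5
  size 6 → [3,4,5,6,8,9]=1  [4,5,6,7,8,9]=6
  size 7 → [3,4,5,6,7,8,9]=7
  size 8 → [2,3,4,5,6,7,8,9]=7
  first=0(l) contributes 7

7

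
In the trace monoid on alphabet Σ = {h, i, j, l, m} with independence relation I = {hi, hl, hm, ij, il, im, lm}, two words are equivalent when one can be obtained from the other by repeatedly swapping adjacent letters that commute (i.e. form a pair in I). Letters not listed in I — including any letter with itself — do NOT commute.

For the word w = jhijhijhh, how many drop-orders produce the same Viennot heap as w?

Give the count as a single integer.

36

drop 0:j onto floor
drop 1:h onto {0:j}
drop 2:i onto floor
drop 3:j onto {1:h}
drop 4:h onto {3:j}
drop 5:i onto {2:i}
drop 6:j onto {4:h}
drop 7:h onto {6:j}
drop 8:h onto {7:h}
ground layer = {0:j, 2:i}
drop-orders for the pieces not yet dropped (sum over which currently-grounded one goes next):
  1 to go: {5} 1  {8} 1
  2 to go: {2,5} 1  {5,8} 2  {7,8} 1
  3 to go: {2,5,8} 3  {5,7,8} 3  {6,7,8} 1
  4 to go: {2,5,7,8} 6  {4,6,7,8} 1  {5,6,7,8} 4
  5 to go: {2,5,6,7,8} 10  {3,4,6,7,8} 1  {4,5,6,7,8} 5
  6 to go: {1,3,4,6,7,8} 1  {2,4,5,6,7,8} 15  {3,4,5,6,7,8} 6
  7 to go: {0,1,3,4,6,7,8} 1  {1,3,4,5,6,7,8} 7  {2,3,4,5,6,7,8} 21
  if 0:j drops first: 28 orders
  if 2:i drops first: 8 orders
heap linearizations: 36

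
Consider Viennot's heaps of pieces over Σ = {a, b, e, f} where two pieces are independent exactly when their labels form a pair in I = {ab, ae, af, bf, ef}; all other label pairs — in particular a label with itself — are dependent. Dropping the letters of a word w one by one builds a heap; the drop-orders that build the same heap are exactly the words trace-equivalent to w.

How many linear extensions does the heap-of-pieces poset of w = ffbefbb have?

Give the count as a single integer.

35

drop 0:f onto floor
drop 1:f onto {0:f}
drop 2:b onto floor
drop 3:e onto {2:b}
drop 4:f onto {1:f}
drop 5:b onto {3:e}
drop 6:b onto {5:b}
ground layer = {0:f, 2:b}
drop-orders for the pieces not yet dropped (sum over which currently-grounded one goes next):
  1 to go: {4} 1  {6} 1
  2 to go: {1,4} 1  {4,6} 2  {5,6} 1
  3 to go: {0,1,4} 1  {1,4,6} 3  {3,5,6} 1  {4,5,6} 3
  4 to go: {0,1,4,6} 4  {1,4,5,6} 6  {2,3,5,6} 1  {3,4,5,6} 4
  5 to go: {0,1,4,5,6} 10  {1,3,4,5,6} 10  {2,3,4,5,6} 5
  if 0:f drops first: 15 orders
  if 2:b drops first: 20 orders
heap linearizations: 35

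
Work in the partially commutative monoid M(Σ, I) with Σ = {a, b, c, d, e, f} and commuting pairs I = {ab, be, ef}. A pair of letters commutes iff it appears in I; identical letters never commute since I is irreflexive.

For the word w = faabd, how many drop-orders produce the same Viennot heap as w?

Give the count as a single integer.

piece 0:f — minimal
piece 1:a rests on {0:f}
piece 2:a rests on {1:a}
piece 3:b rests on {0:f}
piece 4:d rests on {2:a, 3:b}
minimal pieces: {0:f}
ways to finish when only these pieces remain (= sum over removing one remaining piece with nothing left below it):
  1 left: {4}→1
  2 left: {2,4}→1  {3,4}→1
  3 left: {1,2,4}→1  {2,3,4}→2
  placing 0:f first → 3 extensions

3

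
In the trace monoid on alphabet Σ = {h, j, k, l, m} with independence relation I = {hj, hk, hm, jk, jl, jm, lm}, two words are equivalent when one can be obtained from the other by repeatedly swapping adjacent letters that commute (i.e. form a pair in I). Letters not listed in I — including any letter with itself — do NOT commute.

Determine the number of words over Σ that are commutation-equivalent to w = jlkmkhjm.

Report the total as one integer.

140

0(j) covers ∅
1(l) covers ∅
2(k) covers 1:l
3(m) covers 2:k
4(k) covers 3:m
5(h) covers 1:l
6(j) covers 0:j
7(m) covers 4:k
floor of heap: 0:j, 1:l
completions by unplaced set U, small U first (add the entries for U minus each lowest piece of U):
  |U|=1: {5}:1  {6}:1  {7}:1
  |U|=2: {0,6}:1  {4,7}:1  {5,6}:2  {5,7}:2  {6,7}:2
  |U|=3: {0,5,6}:3  {0,6,7}:3  {3,4,7}:1  {4,5,7}:3  {4,6,7}:3  {5,6,7}:6
  |U|=4: {0,4,6,7}:6  {0,5,6,7}:12  {2,3,4,7}:1  {3,4,5,7}:4  {3,4,6,7}:4  {4,5,6,7}:12
  |U|=5: {0,3,4,6,7}:10  {0,4,5,6,7}:30  {2,3,4,5,7}:5  {2,3,4,6,7}:5  {3,4,5,6,7}:20
  |U|=6: {0,2,3,4,6,7}:15  {0,3,4,5,6,7}:60  {1,2,3,4,5,7}:5  {2,3,4,5,6,7}:30
  start at 0(j): 35
  start at 1(l): 105
sum over floor = 140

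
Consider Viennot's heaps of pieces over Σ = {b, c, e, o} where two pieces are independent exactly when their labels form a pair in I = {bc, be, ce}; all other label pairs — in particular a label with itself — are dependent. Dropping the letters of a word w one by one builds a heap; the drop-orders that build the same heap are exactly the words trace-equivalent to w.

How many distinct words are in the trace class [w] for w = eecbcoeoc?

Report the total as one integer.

drop 0:e onto floor
drop 1:e onto {0:e}
drop 2:c onto floor
drop 3:b onto floor
drop 4:c onto {2:c}
drop 5:o onto {1:e, 3:b, 4:c}
drop 6:e onto {5:o}
drop 7:o onto {6:e}
drop 8:c onto {7:o}
ground layer = {0:e, 2:c, 3:b}
drop-orders for the pieces not yet dropped (sum over which currently-grounded one goes next):
  1 to go: {8} 1
  2 to go: {7,8} 1
  3 to go: {6,7,8} 1
  4 to go: {5,6,7,8} 1
  5 to go: {1,5,6,7,8} 1  {3,5,6,7,8} 1  {4,5,6,7,8} 1
  6 to go: {0,1,5,6,7,8} 1  {1,3,5,6,7,8} 2  {1,4,5,6,7,8} 2  {2,4,5,6,7,8} 1  {3,4,5,6,7,8} 2
  7 to go: {0,1,3,5,6,7,8} 3  {0,1,4,5,6,7,8} 3  {1,2,4,5,6,7,8} 3  {1,3,4,5,6,7,8} 6  {2,3,4,5,6,7,8} 3
  if 0:e drops first: 12 orders
  if 2:c drops first: 12 orders
  if 3:b drops first: 6 orders
heap linearizations: 30

30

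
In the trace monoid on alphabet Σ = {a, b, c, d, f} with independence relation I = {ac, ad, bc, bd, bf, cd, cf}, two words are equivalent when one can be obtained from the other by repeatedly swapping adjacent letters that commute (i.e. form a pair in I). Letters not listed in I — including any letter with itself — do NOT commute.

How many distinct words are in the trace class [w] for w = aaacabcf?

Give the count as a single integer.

#0=a has no predecessor
#1=a depends on [0:a]
#2=a depends on [1:a]
#3=c has no predecessor
#4=a depends on [2:a]
#5=b depends on [4:a]
#6=c depends on [3:c]
#7=f depends on [4:a]
sources: [0:a, 3:c]
N(rest) = Σ N(rest − s) over sources s of rest; N(one piece) = 1:
  size 1 → [5]=1  [6]=1  [7]=1
  size 2 → [3,6]=1  [5,6]=2  [5,7]=2  [6,7]=2
  size 3 → [3,5,6]=3  [3,6,7]=3  [4,5,7]=2  [5,6,7]=6
  size 4 → [2,4,5,7]=2  [3,5,6,7]=12  [4,5,6,7]=8
  size 5 → [1,2,4,5,7]=2  [2,4,5,6,7]=10  [3,4,5,6,7]=20
  size 6 → [0,1,2,4,5,7]=2  [1,2,4,5,6,7]=12  [2,3,4,5,6,7]=30
  first=0(a) contributes 42
  first=3(c) contributes 14
|[w]| = 56

56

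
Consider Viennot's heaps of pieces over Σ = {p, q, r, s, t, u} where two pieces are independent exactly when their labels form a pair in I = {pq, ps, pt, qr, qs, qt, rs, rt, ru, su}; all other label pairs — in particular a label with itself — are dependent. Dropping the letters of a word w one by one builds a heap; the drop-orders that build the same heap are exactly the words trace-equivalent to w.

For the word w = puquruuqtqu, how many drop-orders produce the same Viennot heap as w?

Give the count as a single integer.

30

piece 0:p — minimal
piece 1:u rests on {0:p}
piece 2:q rests on {1:u}
piece 3:u rests on {2:q}
piece 4:r rests on {0:p}
piece 5:u rests on {3:u}
piece 6:u rests on {5:u}
piece 7:q rests on {6:u}
piece 8:t rests on {6:u}
piece 9:q rests on {7:q}
piece 10:u rests on {8:t, 9:q}
minimal pieces: {0:p}
ways to finish when only these pieces remain (= sum over removing one remaining piece with nothing left below it):
  1 left: {4}→1  {10}→1
  2 left: {4,10}→2  {8,10}→1  {9,10}→1
  3 left: {4,8,10}→3  {4,9,10}→3  {7,9,10}→1  {8,9,10}→2
  4 left: {4,7,9,10}→4  {4,8,9,10}→8  {7,8,9,10}→3
  5 left: {4,7,8,9,10}→15  {6,7,8,9,10}→3
  6 left: {4,6,7,8,9,10}→18  {5,6,7,8,9,10}→3
  7 left: {3,5,6,7,8,9,10}→3  {4,5,6,7,8,9,10}→21
  8 left: {2,3,5,6,7,8,9,10}→3  {3,4,5,6,7,8,9,10}→24
  9 left: {1,2,3,5,6,7,8,9,10}→3  {2,3,4,5,6,7,8,9,10}→27
  placing 0:p first → 30 extensions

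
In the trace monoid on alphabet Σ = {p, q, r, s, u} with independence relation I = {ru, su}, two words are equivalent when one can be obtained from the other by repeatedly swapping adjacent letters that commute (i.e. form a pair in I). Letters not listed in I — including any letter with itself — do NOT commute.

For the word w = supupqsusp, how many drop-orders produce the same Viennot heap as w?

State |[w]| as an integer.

#0=s has no predecessor
#1=u has no predecessor
#2=p depends on [0:s, 1:u]
#3=u depends on [2:p]
#4=p depends on [3:u]
#5=q depends on [4:p]
#6=s depends on [5:q]
#7=u depends on [5:q]
#8=s depends on [6:s]
#9=p depends on [7:u, 8:s]
sources: [0:s, 1:u]
N(rest) = Σ N(rest − s) over sources s of rest; N(one piece) = 1:
  size 1 → [9]=1
  size 2 → [7,9]=1  [8,9]=1
  size 3 → [6,8,9]=1  [7,8,9]=2
  size 4 → [6,7,8,9]=3
  size 5 → [5,6,7,8,9]=3
  size 6 → [4,5,6,7,8,9]=3
  size 7 → [3,4,5,6,7,8,9]=3
  size 8 → [2,3,4,5,6,7,8,9]=3
  first=0(s) contributes 3
  first=1(u) contributes 3
|[w]| = 6

6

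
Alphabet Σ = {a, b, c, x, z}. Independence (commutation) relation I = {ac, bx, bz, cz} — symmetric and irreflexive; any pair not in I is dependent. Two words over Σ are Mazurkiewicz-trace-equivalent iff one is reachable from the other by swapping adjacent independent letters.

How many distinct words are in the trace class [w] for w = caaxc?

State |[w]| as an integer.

3

#0=c has no predecessor
#1=a has no predecessor
#2=a depends on [1:a]
#3=x depends on [0:c, 2:a]
#4=c depends on [3:x]
sources: [0:c, 1:a]
N(rest) = Σ N(rest − s) over sources s of rest; N(one piece) = 1:
  size 1 → [4]=1
  size 2 → [3,4]=1
  size 3 → [0,3,4]=1  [2,3,4]=1
  first=0(c) contributes 1
  first=1(a) contributes 2
|[w]| = 3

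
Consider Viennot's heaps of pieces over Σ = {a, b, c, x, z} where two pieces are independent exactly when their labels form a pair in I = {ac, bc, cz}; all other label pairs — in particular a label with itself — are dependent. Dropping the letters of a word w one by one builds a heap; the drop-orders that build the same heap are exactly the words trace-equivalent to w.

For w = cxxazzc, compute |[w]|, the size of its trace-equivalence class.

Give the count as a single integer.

4

piece 0:c — minimal
piece 1:x rests on {0:c}
piece 2:x rests on {1:x}
piece 3:a rests on {2:x}
piece 4:z rests on {3:a}
piece 5:z rests on {4:z}
piece 6:c rests on {2:x}
minimal pieces: {0:c}
ways to finish when only these pieces remain (= sum over removing one remaining piece with nothing left below it):
  1 left: {5}→1  {6}→1
  2 left: {4,5}→1  {5,6}→2
  3 left: {3,4,5}→1  {4,5,6}→3
  4 left: {3,4,5,6}→4
  5 left: {2,3,4,5,6}→4
  placing 0:c first → 4 extensions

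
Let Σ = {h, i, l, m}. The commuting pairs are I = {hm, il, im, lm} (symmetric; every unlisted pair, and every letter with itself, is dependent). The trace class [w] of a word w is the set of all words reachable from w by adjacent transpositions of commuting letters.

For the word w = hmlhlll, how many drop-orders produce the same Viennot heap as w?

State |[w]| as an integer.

0(h) covers ∅
1(m) covers ∅
2(l) covers 0:h
3(h) covers 2:l
4(l) covers 3:h
5(l) covers 4:l
6(l) covers 5:l
floor of heap: 0:h, 1:m
completions by unplaced set U, small U first (add the entries for U minus each lowest piece of U):
  |U|=1: {1}:1  {6}:1
  |U|=2: {1,6}:2  {5,6}:1
  |U|=3: {1,5,6}:3  {4,5,6}:1
  |U|=4: {1,4,5,6}:4  {3,4,5,6}:1
  |U|=5: {1,3,4,5,6}:5  {2,3,4,5,6}:1
  start at 0(h): 6
  start at 1(m): 1
sum over floor = 7

7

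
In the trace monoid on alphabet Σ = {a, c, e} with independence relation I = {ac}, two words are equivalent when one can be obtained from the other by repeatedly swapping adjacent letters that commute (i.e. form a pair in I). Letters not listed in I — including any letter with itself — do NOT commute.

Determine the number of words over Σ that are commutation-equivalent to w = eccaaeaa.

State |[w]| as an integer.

#0=e has no predecessor
#1=c depends on [0:e]
#2=c depends on [1:c]
#3=a depends on [0:e]
#4=a depends on [3:a]
#5=e depends on [2:c, 4:a]
#6=a depends on [5:e]
#7=a depends on [6:a]
sources: [0:e]
N(rest) = Σ N(rest − s) over sources s of rest; N(one piece) = 1:
  size 1 → [7]=1
  size 2 → [6,7]=1
  size 3 → [5,6,7]=1
  size 4 → [2,5,6,7]=1  [4,5,6,7]=1
  size 5 → [1,2,5,6,7]=1  [2,4,5,6,7]=2  [3,4,5,6,7]=1
  size 6 → [1,2,4,5,6,7]=3  [2,3,4,5,6,7]=3
  first=0(e) contributes 6

6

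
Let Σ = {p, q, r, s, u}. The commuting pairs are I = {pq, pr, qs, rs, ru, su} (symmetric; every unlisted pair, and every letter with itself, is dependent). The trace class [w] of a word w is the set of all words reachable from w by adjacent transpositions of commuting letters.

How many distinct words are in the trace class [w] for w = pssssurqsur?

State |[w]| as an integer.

0(p) covers ∅
1(s) covers 0:p
2(s) covers 1:s
3(s) covers 2:s
4(s) covers 3:s
5(u) covers 0:p
6(r) covers ∅
7(q) covers 5:u, 6:r
8(s) covers 4:s
9(u) covers 7:q
10(r) covers 7:q
floor of heap: 0:p, 6:r
completions by unplaced set U, small U first (add the entries for U minus each lowest piece of U):
  |U|=1: {8}:1  {9}:1  {10}:1
  |U|=2: {4,8}:1  {8,9}:2  {8,10}:2  {9,10}:2
  |U|=3: {3,4,8}:1  {4,8,9}:3  {4,8,10}:3  {7,9,10}:2  {8,9,10}:6
  |U|=4: {2,3,4,8}:1  {3,4,8,9}:4  {3,4,8,10}:4  {4,8,9,10}:12  {5,7,9,10}:2  {6,7,9,10}:2  {7,8,9,10}:8
  |U|=5: {1,2,3,4,8}:1  {2,3,4,8,9}:5  {2,3,4,8,10}:5  {3,4,8,9,10}:20  {4,7,8,9,10}:20  {5,6,7,9,10}:4  {5,7,8,9,10}:10  {6,7,8,9,10}:10
  |U|=6: {1,2,3,4,8,9}:6  {1,2,3,4,8,10}:6  {2,3,4,8,9,10}:30  {3,4,7,8,9,10}:40  {4,5,7,8,9,10}:30  {4,6,7,8,9,10}:30  {5,6,7,8,9,10}:24
  |U|=7: {1,2,3,4,8,9,10}:42  {2,3,4,7,8,9,10}:70  {3,4,5,7,8,9,10}:70  {3,4,6,7,8,9,10}:70  {4,5,6,7,8,9,10}:84
  |U|=8: {1,2,3,4,7,8,9,10}:112  {2,3,4,5,7,8,9,10}:140  {2,3,4,6,7,8,9,10}:140  {3,4,5,6,7,8,9,10}:224
  |U|=9: {1,2,3,4,5,7,8,9,10}:252  {1,2,3,4,6,7,8,9,10}:252  {2,3,4,5,6,7,8,9,10}:504
  start at 0(p): 1008
  start at 6(r): 252
sum over floor = 1260

1260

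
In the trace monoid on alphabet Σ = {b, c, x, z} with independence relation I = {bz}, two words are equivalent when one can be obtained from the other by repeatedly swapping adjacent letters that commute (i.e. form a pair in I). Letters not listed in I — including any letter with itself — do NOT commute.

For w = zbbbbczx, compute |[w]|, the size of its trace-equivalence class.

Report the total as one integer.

5

0(z) covers ∅
1(b) covers ∅
2(b) covers 1:b
3(b) covers 2:b
4(b) covers 3:b
5(c) covers 0:z, 4:b
6(z) covers 5:c
7(x) covers 6:z
floor of heap: 0:z, 1:b
completions by unplaced set U, small U first (add the entries for U minus each lowest piece of U):
  |U|=1: {7}:1
  |U|=2: {6,7}:1
  |U|=3: {5,6,7}:1
  |U|=4: {0,5,6,7}:1  {4,5,6,7}:1
  |U|=5: {0,4,5,6,7}:2  {3,4,5,6,7}:1
  |U|=6: {0,3,4,5,6,7}:3  {2,3,4,5,6,7}:1
  start at 0(z): 1
  start at 1(b): 4
sum over floor = 5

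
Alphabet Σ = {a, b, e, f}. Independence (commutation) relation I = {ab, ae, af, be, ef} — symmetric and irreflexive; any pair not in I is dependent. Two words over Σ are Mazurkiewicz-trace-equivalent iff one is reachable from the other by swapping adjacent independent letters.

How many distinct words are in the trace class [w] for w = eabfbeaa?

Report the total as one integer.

drop 0:e onto floor
drop 1:a onto floor
drop 2:b onto floor
drop 3:f onto {2:b}
drop 4:b onto {3:f}
drop 5:e onto {0:e}
drop 6:a onto {1:a}
drop 7:a onto {6:a}
ground layer = {0:e, 1:a, 2:b}
drop-orders for the pieces not yet dropped (sum over which currently-grounded one goes next):
  1 to go: {4} 1  {5} 1  {7} 1
  2 to go: {0,5} 1  {3,4} 1  {4,5} 2  {4,7} 2  {5,7} 2  {6,7} 1
  3 to go: {0,4,5} 3  {0,5,7} 3  {1,6,7} 1  {2,3,4} 1  {3,4,5} 3  {3,4,7} 3  {4,5,7} 6  {4,6,7} 3  {5,6,7} 3
  4 to go: {0,3,4,5} 6  {0,4,5,7} 12  {0,5,6,7} 6  {1,4,6,7} 4  {1,5,6,7} 4  {2,3,4,5} 4  {2,3,4,7} 4  {3,4,5,7} 12  {3,4,6,7} 6  {4,5,6,7} 12
  5 to go: {0,1,5,6,7} 10  {0,2,3,4,5} 10  {0,3,4,5,7} 30  {0,4,5,6,7} 30  {1,3,4,6,7} 10  {1,4,5,6,7} 20  {2,3,4,5,7} 20  {2,3,4,6,7} 10  {3,4,5,6,7} 30
  6 to go: {0,1,4,5,6,7} 60  {0,2,3,4,5,7} 60  {0,3,4,5,6,7} 90  {1,2,3,4,6,7} 20  {1,3,4,5,6,7} 60  {2,3,4,5,6,7} 60
  if 0:e drops first: 140 orders
  if 1:a drops first: 210 orders
  if 2:b drops first: 210 orders
heap linearizations: 560

560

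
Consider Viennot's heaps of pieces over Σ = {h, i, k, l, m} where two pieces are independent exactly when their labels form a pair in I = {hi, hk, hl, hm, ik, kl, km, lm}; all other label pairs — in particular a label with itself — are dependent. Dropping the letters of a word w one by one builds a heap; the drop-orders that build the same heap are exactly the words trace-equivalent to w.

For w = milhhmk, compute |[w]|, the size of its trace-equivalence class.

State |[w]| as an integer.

piece 0:m — minimal
piece 1:i rests on {0:m}
piece 2:l rests on {1:i}
piece 3:h — minimal
piece 4:h rests on {3:h}
piece 5:m rests on {1:i}
piece 6:k — minimal
minimal pieces: {0:m, 3:h, 6:k}
ways to finish when only these pieces remain (= sum over removing one remaining piece with nothing left below it):
  1 left: {2}→1  {4}→1  {5}→1  {6}→1
  2 left: {2,4}→2  {2,5}→2  {2,6}→2  {3,4}→1  {4,5}→2  {4,6}→2  {5,6}→2
  3 left: {1,2,5}→2  {2,3,4}→3  {2,4,5}→6  {2,4,6}→6  {2,5,6}→6  {3,4,5}→3  {3,4,6}→3  {4,5,6}→6
  4 left: {0,1,2,5}→2  {1,2,4,5}→8  {1,2,5,6}→8  {2,3,4,5}→12  {2,3,4,6}→12  {2,4,5,6}→24  {3,4,5,6}→12
  5 left: {0,1,2,4,5}→10  {0,1,2,5,6}→10  {1,2,3,4,5}→20  {1,2,4,5,6}→40  {2,3,4,5,6}→60
  placing 0:m first → 120 extensions
  placing 3:h first → 60 extensions
  placing 6:k first → 30 extensions
total linear extensions = 210

210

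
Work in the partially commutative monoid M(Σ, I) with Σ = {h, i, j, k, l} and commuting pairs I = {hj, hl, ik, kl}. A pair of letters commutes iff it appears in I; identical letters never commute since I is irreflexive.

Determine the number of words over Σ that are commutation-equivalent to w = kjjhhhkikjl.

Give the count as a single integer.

#0=k has no predecessor
#1=j depends on [0:k]
#2=j depends on [1:j]
#3=h depends on [0:k]
#4=h depends on [3:h]
#5=h depends on [4:h]
#6=k depends on [2:j, 5:h]
#7=i depends on [2:j, 5:h]
#8=k depends on [6:k]
#9=j depends on [7:i, 8:k]
#10=l depends on [9:j]
sources: [0:k]
N(rest) = Σ N(rest − s) over sources s of rest; N(one piece) = 1:
  size 1 → [10]=1
  size 2 → [9,10]=1
  size 3 → [7,9,10]=1  [8,9,10]=1
  size 4 → [6,8,9,10]=1  [7,8,9,10]=2
  size 5 → [6,7,8,9,10]=3
  size 6 → [2,6,7,8,9,10]=3  [5,6,7,8,9,10]=3
  size 7 → [1,2,6,7,8,9,10]=3  [2,5,6,7,8,9,10]=6  [4,5,6,7,8,9,10]=3
  size 8 → [1,2,5,6,7,8,9,10]=9  [2,4,5,6,7,8,9,10]=9  [3,4,5,6,7,8,9,10]=3
  size 9 → [1,2,4,5,6,7,8,9,10]=18  [2,3,4,5,6,7,8,9,10]=12
  first=0(k) contributes 30

30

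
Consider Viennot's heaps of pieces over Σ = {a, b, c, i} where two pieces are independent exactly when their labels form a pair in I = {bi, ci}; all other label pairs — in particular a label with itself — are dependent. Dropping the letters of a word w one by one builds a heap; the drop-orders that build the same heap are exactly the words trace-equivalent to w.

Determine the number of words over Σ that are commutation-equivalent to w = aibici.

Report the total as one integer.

0(a) covers ∅
1(i) covers 0:a
2(b) covers 0:a
3(i) covers 1:i
4(c) covers 2:b
5(i) covers 3:i
floor of heap: 0:a
completions by unplaced set U, small U first (add the entries for U minus each lowest piece of U):
  |U|=1: {4}:1  {5}:1
  |U|=2: {2,4}:1  {3,5}:1  {4,5}:2
  |U|=3: {1,3,5}:1  {2,4,5}:3  {3,4,5}:3
  |U|=4: {1,3,4,5}:4  {2,3,4,5}:6
  start at 0(a): 10

10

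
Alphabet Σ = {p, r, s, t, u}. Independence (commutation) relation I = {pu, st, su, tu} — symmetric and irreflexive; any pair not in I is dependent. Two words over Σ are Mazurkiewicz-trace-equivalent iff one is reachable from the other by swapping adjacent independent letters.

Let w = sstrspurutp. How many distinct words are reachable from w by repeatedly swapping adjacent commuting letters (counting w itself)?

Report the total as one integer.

27

drop 0:s onto floor
drop 1:s onto {0:s}
drop 2:t onto floor
drop 3:r onto {1:s, 2:t}
drop 4:s onto {3:r}
drop 5:p onto {4:s}
drop 6:u onto {3:r}
drop 7:r onto {5:p, 6:u}
drop 8:u onto {7:r}
drop 9:t onto {7:r}
drop 10:p onto {9:t}
ground layer = {0:s, 2:t}
drop-orders for the pieces not yet dropped (sum over which currently-grounded one goes next):
  1 to go: {8} 1  {10} 1
  2 to go: {8,10} 2  {9,10} 1
  3 to go: {8,9,10} 3
  4 to go: {7,8,9,10} 3
  5 to go: {5,7,8,9,10} 3  {6,7,8,9,10} 3
  6 to go: {4,5,7,8,9,10} 3  {5,6,7,8,9,10} 6
  7 to go: {4,5,6,7,8,9,10} 9
  8 to go: {3,4,5,6,7,8,9,10} 9
  9 to go: {1,3,4,5,6,7,8,9,10} 9  {2,3,4,5,6,7,8,9,10} 9
  if 0:s drops first: 18 orders
  if 2:t drops first: 9 orders
heap linearizations: 27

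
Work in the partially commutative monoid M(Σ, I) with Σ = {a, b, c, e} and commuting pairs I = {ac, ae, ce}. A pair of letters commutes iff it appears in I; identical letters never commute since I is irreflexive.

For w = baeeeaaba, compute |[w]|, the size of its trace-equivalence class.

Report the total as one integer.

0(b) covers ∅
1(a) covers 0:b
2(e) covers 0:b
3(e) covers 2:e
4(e) covers 3:e
5(a) covers 1:a
6(a) covers 5:a
7(b) covers 4:e, 6:a
8(a) covers 7:b
floor of heap: 0:b
completions by unplaced set U, small U first (add the entries for U minus each lowest piece of U):
  |U|=1: {8}:1
  |U|=2: {7,8}:1
  |U|=3: {4,7,8}:1  {6,7,8}:1
  |U|=4: {3,4,7,8}:1  {4,6,7,8}:2  {5,6,7,8}:1
  |U|=5: {1,5,6,7,8}:1  {2,3,4,7,8}:1  {3,4,6,7,8}:3  {4,5,6,7,8}:3
  |U|=6: {1,4,5,6,7,8}:4  {2,3,4,6,7,8}:4  {3,4,5,6,7,8}:6
  |U|=7: {1,3,4,5,6,7,8}:10  {2,3,4,5,6,7,8}:10
  start at 0(b): 20

20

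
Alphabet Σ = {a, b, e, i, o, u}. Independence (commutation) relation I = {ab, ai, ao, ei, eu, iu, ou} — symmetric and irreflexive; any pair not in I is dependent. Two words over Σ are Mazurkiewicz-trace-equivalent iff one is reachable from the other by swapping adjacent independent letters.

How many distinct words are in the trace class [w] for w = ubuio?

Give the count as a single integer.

3

drop 0:u onto floor
drop 1:b onto {0:u}
drop 2:u onto {1:b}
drop 3:i onto {1:b}
drop 4:o onto {3:i}
ground layer = {0:u}
drop-orders for the pieces not yet dropped (sum over which currently-grounded one goes next):
  1 to go: {2} 1  {4} 1
  2 to go: {2,4} 2  {3,4} 1
  3 to go: {2,3,4} 3
  if 0:u drops first: 3 orders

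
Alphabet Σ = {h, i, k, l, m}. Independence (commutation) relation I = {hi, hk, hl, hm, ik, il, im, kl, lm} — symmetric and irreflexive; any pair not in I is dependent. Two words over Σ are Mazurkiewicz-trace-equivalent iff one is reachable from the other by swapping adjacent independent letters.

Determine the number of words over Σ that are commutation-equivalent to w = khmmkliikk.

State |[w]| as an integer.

2520

piece 0:k — minimal
piece 1:h — minimal
piece 2:m rests on {0:k}
piece 3:m rests on {2:m}
piece 4:k rests on {3:m}
piece 5:l — minimal
piece 6:i — minimal
piece 7:i rests on {6:i}
piece 8:k rests on {4:k}
piece 9:k rests on {8:k}
minimal pieces: {0:k, 1:h, 5:l, 6:i}
ways to finish when only these pieces remain (= sum over removing one remaining piece with nothing left below it):
  1 left: {1}→1  {5}→1  {7}→1  {9}→1
  2 left: {1,5}→2  {1,7}→2  {1,9}→2  {5,7}→2  {5,9}→2  {6,7}→1  {7,9}→2  {8,9}→1
  3 left: {1,5,7}→6  {1,5,9}→6  {1,6,7}→3  {1,7,9}→6  {1,8,9}→3  {4,8,9}→1  {5,6,7}→3  {5,7,9}→6  {5,8,9}→3  {6,7,9}→3  {7,8,9}→3
  4 left: {1,4,8,9}→4  {1,5,6,7}→12  {1,5,7,9}→24  {1,5,8,9}→12  {1,6,7,9}→12  {1,7,8,9}→12  {3,4,8,9}→1  {4,5,8,9}→4  {4,7,8,9}→4  {5,6,7,9}→12  {5,7,8,9}→12  {6,7,8,9}→6
  5 left: {1,3,4,8,9}→5  {1,4,5,8,9}→20  {1,4,7,8,9}→20  {1,5,6,7,9}→60  {1,5,7,8,9}→60  {1,6,7,8,9}→30  {2,3,4,8,9}→1  {3,4,5,8,9}→5  {3,4,7,8,9}→5  {4,5,7,8,9}→20  {4,6,7,8,9}→10  {5,6,7,8,9}→30
  6 left: {0,2,3,4,8,9}→1  {1,2,3,4,8,9}→6  {1,3,4,5,8,9}→30  {1,3,4,7,8,9}→30  {1,4,5,7,8,9}→120  {1,4,6,7,8,9}→60  {1,5,6,7,8,9}→180  {2,3,4,5,8,9}→6  {2,3,4,7,8,9}→6  {3,4,5,7,8,9}→30  {3,4,6,7,8,9}→15  {4,5,6,7,8,9}→60
  7 left: {0,1,2,3,4,8,9}→7  {0,2,3,4,5,8,9}→7  {0,2,3,4,7,8,9}→7  {1,2,3,4,5,8,9}→42  {1,2,3,4,7,8,9}→42  {1,3,4,5,7,8,9}→210  {1,3,4,6,7,8,9}→105  {1,4,5,6,7,8,9}→420  {2,3,4,5,7,8,9}→42  {2,3,4,6,7,8,9}→21  {3,4,5,6,7,8,9}→105
  8 left: {0,1,2,3,4,5,8,9}→56  {0,1,2,3,4,7,8,9}→56  {0,2,3,4,5,7,8,9}→56  {0,2,3,4,6,7,8,9}→28  {1,2,3,4,5,7,8,9}→336  {1,2,3,4,6,7,8,9}→168  {1,3,4,5,6,7,8,9}→840  {2,3,4,5,6,7,8,9}→168
  placing 0:k first → 1512 extensions
  placing 1:h first → 252 extensions
  placing 5:l first → 252 extensions
  placing 6:i first → 504 extensions
total linear extensions = 2520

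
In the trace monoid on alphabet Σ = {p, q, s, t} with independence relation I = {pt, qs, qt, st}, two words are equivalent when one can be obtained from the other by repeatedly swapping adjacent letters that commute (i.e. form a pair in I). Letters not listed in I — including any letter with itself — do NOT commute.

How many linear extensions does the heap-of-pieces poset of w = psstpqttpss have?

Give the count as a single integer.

#0=p has no predecessor
#1=s depends on [0:p]
#2=s depends on [1:s]
#3=t has no predecessor
#4=p depends on [2:s]
#5=q depends on [4:p]
#6=t depends on [3:t]
#7=t depends on [6:t]
#8=p depends on [5:q]
#9=s depends on [8:p]
#10=s depends on [9:s]
sources: [0:p, 3:t]
N(rest) = Σ N(rest − s) over sources s of rest; N(one piece) = 1:
  size 1 → [7]=1  [10]=1
  size 2 → [6,7]=1  [7,10]=2  [9,10]=1
  size 3 → [3,6,7]=1  [6,7,10]=3  [7,9,10]=3  [8,9,10]=1
  size 4 → [3,6,7,10]=4  [5,8,9,10]=1  [6,7,9,10]=6  [7,8,9,10]=4
  size 5 → [3,6,7,9,10]=10  [4,5,8,9,10]=1  [5,7,8,9,10]=5  [6,7,8,9,10]=10
  size 6 → [2,4,5,8,9,10]=1  [3,6,7,8,9,10]=20  [4,5,7,8,9,10]=6  [5,6,7,8,9,10]=15
  size 7 → [1,2,4,5,8,9,10]=1  [2,4,5,7,8,9,10]=7  [3,5,6,7,8,9,10]=35  [4,5,6,7,8,9,10]=21
  size 8 → [0,1,2,4,5,8,9,10]=1  [1,2,4,5,7,8,9,10]=8  [2,4,5,6,7,8,9,10]=28  [3,4,5,6,7,8,9,10]=56
  size 9 → [0,1,2,4,5,7,8,9,10]=9  [1,2,4,5,6,7,8,9,10]=36  [2,3,4,5,6,7,8,9,10]=84
  first=0(p) contributes 120
  first=3(t) contributes 45
|[w]| = 165

165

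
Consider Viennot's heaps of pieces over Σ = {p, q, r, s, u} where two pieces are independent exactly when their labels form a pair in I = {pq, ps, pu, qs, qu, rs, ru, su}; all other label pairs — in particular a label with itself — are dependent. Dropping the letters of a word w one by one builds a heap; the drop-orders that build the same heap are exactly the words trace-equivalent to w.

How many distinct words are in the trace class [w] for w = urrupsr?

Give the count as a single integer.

105

0(u) covers ∅
1(r) covers ∅
2(r) covers 1:r
3(u) covers 0:u
4(p) covers 2:r
5(s) covers ∅
6(r) covers 4:p
floor of heap: 0:u, 1:r, 5:s
completions by unplaced set U, small U first (add the entries for U minus each lowest piece of U):
  |U|=1: {3}:1  {5}:1  {6}:1
  |U|=2: {0,3}:1  {3,5}:2  {3,6}:2  {4,6}:1  {5,6}:2
  |U|=3: {0,3,5}:3  {0,3,6}:3  {2,4,6}:1  {3,4,6}:3  {3,5,6}:6  {4,5,6}:3
  |U|=4: {0,3,4,6}:6  {0,3,5,6}:12  {1,2,4,6}:1  {2,3,4,6}:4  {2,4,5,6}:4  {3,4,5,6}:12
  |U|=5: {0,2,3,4,6}:10  {0,3,4,5,6}:30  {1,2,3,4,6}:5  {1,2,4,5,6}:5  {2,3,4,5,6}:20
  start at 0(u): 30
  start at 1(r): 60
  start at 5(s): 15
sum over floor = 105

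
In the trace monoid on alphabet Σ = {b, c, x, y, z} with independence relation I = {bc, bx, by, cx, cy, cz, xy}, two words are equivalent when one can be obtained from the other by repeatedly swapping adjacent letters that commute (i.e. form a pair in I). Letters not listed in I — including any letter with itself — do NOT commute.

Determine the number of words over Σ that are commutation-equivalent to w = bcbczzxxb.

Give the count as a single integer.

108

0(b) covers ∅
1(c) covers ∅
2(b) covers 0:b
3(c) covers 1:c
4(z) covers 2:b
5(z) covers 4:z
6(x) covers 5:z
7(x) covers 6:x
8(b) covers 5:z
floor of heap: 0:b, 1:c
completions by unplaced set U, small U first (add the entries for U minus each lowest piece of U):
  |U|=1: {3}:1  {7}:1  {8}:1
  |U|=2: {1,3}:1  {3,7}:2  {3,8}:2  {6,7}:1  {7,8}:2
  |U|=3: {1,3,7}:3  {1,3,8}:3  {3,6,7}:3  {3,7,8}:6  {6,7,8}:3
  |U|=4: {1,3,6,7}:6  {1,3,7,8}:12  {3,6,7,8}:12  {5,6,7,8}:3
  |U|=5: {1,3,6,7,8}:30  {3,5,6,7,8}:15  {4,5,6,7,8}:3
  |U|=6: {1,3,5,6,7,8}:45  {2,4,5,6,7,8}:3  {3,4,5,6,7,8}:18
  |U|=7: {0,2,4,5,6,7,8}:3  {1,3,4,5,6,7,8}:63  {2,3,4,5,6,7,8}:21
  start at 0(b): 84
  start at 1(c): 24
sum over floor = 108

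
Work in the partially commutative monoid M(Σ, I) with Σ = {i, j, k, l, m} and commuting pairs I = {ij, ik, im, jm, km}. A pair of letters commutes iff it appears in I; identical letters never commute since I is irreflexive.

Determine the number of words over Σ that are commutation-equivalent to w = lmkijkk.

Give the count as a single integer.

0(l) covers ∅
1(m) covers 0:l
2(k) covers 0:l
3(i) covers 0:l
4(j) covers 2:k
5(k) covers 4:j
6(k) covers 5:k
floor of heap: 0:l
completions by unplaced set U, small U first (add the entries for U minus each lowest piece of U):
  |U|=1: {1}:1  {3}:1  {6}:1
  |U|=2: {1,3}:2  {1,6}:2  {3,6}:2  {5,6}:1
  |U|=3: {1,3,6}:6  {1,5,6}:3  {3,5,6}:3  {4,5,6}:1
  |U|=4: {1,3,5,6}:12  {1,4,5,6}:4  {2,4,5,6}:1  {3,4,5,6}:4
  |U|=5: {1,2,4,5,6}:5  {1,3,4,5,6}:20  {2,3,4,5,6}:5
  start at 0(l): 30

30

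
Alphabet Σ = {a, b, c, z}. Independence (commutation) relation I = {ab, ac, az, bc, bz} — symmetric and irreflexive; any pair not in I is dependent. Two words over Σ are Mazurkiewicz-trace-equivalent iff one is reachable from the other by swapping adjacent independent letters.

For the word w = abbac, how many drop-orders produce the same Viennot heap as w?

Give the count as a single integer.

0(a) covers ∅
1(b) covers ∅
2(b) covers 1:b
3(a) covers 0:a
4(c) covers ∅
floor of heap: 0:a, 1:b, 4:c
completions by unplaced set U, small U first (add the entries for U minus each lowest piece of U):
  |U|=1: {2}:1  {3}:1  {4}:1
  |U|=2: {0,3}:1  {1,2}:1  {2,3}:2  {2,4}:2  {3,4}:2
  |U|=3: {0,2,3}:3  {0,3,4}:3  {1,2,3}:3  {1,2,4}:3  {2,3,4}:6
  start at 0(a): 12
  start at 1(b): 12
  start at 4(c): 6
sum over floor = 30

30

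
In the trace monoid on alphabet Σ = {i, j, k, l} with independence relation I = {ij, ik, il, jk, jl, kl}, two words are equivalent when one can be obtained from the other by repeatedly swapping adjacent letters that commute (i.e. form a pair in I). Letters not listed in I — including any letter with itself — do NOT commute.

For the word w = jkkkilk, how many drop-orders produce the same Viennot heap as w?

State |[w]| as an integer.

210

piece 0:j — minimal
piece 1:k — minimal
piece 2:k rests on {1:k}
piece 3:k rests on {2:k}
piece 4:i — minimal
piece 5:l — minimal
piece 6:k rests on {3:k}
minimal pieces: {0:j, 1:k, 4:i, 5:l}
ways to finish when only these pieces remain (= sum over removing one remaining piece with nothing left below it):
  1 left: {0}→1  {4}→1  {5}→1  {6}→1
  2 left: {0,4}→2  {0,5}→2  {0,6}→2  {3,6}→1  {4,5}→2  {4,6}→2  {5,6}→2
  3 left: {0,3,6}→3  {0,4,5}→6  {0,4,6}→6  {0,5,6}→6  {2,3,6}→1  {3,4,6}→3  {3,5,6}→3  {4,5,6}→6
  4 left: {0,2,3,6}→4  {0,3,4,6}→12  {0,3,5,6}→12  {0,4,5,6}→24  {1,2,3,6}→1  {2,3,4,6}→4  {2,3,5,6}→4  {3,4,5,6}→12
  5 left: {0,1,2,3,6}→5  {0,2,3,4,6}→20  {0,2,3,5,6}→20  {0,3,4,5,6}→60  {1,2,3,4,6}→5  {1,2,3,5,6}→5  {2,3,4,5,6}→20
  placing 0:j first → 30 extensions
  placing 1:k first → 120 extensions
  placing 4:i first → 30 extensions
  placing 5:l first → 30 extensions
total linear extensions = 210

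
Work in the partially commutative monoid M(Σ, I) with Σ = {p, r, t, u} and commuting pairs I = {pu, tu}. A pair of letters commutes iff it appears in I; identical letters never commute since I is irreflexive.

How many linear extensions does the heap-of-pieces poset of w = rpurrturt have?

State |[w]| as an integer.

0(r) covers ∅
1(p) covers 0:r
2(u) covers 0:r
3(r) covers 1:p, 2:u
4(r) covers 3:r
5(t) covers 4:r
6(u) covers 4:r
7(r) covers 5:t, 6:u
8(t) covers 7:r
floor of heap: 0:r
completions by unplaced set U, small U first (add the entries for U minus each lowest piece of U):
  |U|=1: {8}:1
  |U|=2: {7,8}:1
  |U|=3: {5,7,8}:1  {6,7,8}:1
  |U|=4: {5,6,7,8}:2
  |U|=5: {4,5,6,7,8}:2
  |U|=6: {3,4,5,6,7,8}:2
  |U|=7: {1,3,4,5,6,7,8}:2  {2,3,4,5,6,7,8}:2
  start at 0(r): 4

4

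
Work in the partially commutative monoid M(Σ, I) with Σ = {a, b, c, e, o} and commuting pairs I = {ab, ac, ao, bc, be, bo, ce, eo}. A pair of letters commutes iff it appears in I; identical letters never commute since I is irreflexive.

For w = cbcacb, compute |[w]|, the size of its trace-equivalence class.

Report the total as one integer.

0(c) covers ∅
1(b) covers ∅
2(c) covers 0:c
3(a) covers ∅
4(c) covers 2:c
5(b) covers 1:b
floor of heap: 0:c, 1:b, 3:a
completions by unplaced set U, small U first (add the entries for U minus each lowest piece of U):
  |U|=1: {3}:1  {4}:1  {5}:1
  |U|=2: {1,5}:1  {2,4}:1  {3,4}:2  {3,5}:2  {4,5}:2
  |U|=3: {0,2,4}:1  {1,3,5}:3  {1,4,5}:3  {2,3,4}:3  {2,4,5}:3  {3,4,5}:6
  |U|=4: {0,2,3,4}:4  {0,2,4,5}:4  {1,2,4,5}:6  {1,3,4,5}:12  {2,3,4,5}:12
  start at 0(c): 30
  start at 1(b): 20
  start at 3(a): 10
sum over floor = 60

60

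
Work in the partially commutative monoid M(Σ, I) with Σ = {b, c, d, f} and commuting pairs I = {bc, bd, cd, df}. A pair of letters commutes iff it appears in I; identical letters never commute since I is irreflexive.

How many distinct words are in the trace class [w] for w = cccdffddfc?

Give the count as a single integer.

120

piece 0:c — minimal
piece 1:c rests on {0:c}
piece 2:c rests on {1:c}
piece 3:d — minimal
piece 4:f rests on {2:c}
piece 5:f rests on {4:f}
piece 6:d rests on {3:d}
piece 7:d rests on {6:d}
piece 8:f rests on {5:f}
piece 9:c rests on {8:f}
minimal pieces: {0:c, 3:d}
ways to finish when only these pieces remain (= sum over removing one remaining piece with nothing left below it):
  1 left: {7}→1  {9}→1
  2 left: {6,7}→1  {7,9}→2  {8,9}→1
  3 left: {3,6,7}→1  {5,8,9}→1  {6,7,9}→3  {7,8,9}→3
  4 left: {3,6,7,9}→4  {4,5,8,9}→1  {5,7,8,9}→4  {6,7,8,9}→6
  5 left: {2,4,5,8,9}→1  {3,6,7,8,9}→10  {4,5,7,8,9}→5  {5,6,7,8,9}→10
  6 left: {1,2,4,5,8,9}→1  {2,4,5,7,8,9}→6  {3,5,6,7,8,9}→20  {4,5,6,7,8,9}→15
  7 left: {0,1,2,4,5,8,9}→1  {1,2,4,5,7,8,9}→7  {2,4,5,6,7,8,9}→21  {3,4,5,6,7,8,9}→35
  8 left: {0,1,2,4,5,7,8,9}→8  {1,2,4,5,6,7,8,9}→28  {2,3,4,5,6,7,8,9}→56
  placing 0:c first → 84 extensions
  placing 3:d first → 36 extensions
total linear extensions = 120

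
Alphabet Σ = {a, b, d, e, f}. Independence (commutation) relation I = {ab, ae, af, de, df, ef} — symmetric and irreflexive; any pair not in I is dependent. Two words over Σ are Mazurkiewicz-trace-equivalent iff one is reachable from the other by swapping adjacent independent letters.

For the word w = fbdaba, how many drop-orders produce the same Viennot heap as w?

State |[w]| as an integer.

#0=f has no predecessor
#1=b depends on [0:f]
#2=d depends on [1:b]
#3=a depends on [2:d]
#4=b depends on [2:d]
#5=a depends on [3:a]
sources: [0:f]
N(rest) = Σ N(rest − s) over sources s of rest; N(one piece) = 1:
  size 1 → [4]=1  [5]=1
  size 2 → [3,5]=1  [4,5]=2
  size 3 → [3,4,5]=3
  size 4 → [2,3,4,5]=3
  first=0(f) contributes 3

3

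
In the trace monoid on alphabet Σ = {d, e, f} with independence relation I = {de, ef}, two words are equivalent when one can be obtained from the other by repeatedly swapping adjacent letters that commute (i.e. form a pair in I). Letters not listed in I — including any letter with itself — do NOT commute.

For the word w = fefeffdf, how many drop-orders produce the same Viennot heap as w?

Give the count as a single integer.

28

drop 0:f onto floor
drop 1:e onto floor
drop 2:f onto {0:f}
drop 3:e onto {1:e}
drop 4:f onto {2:f}
drop 5:f onto {4:f}
drop 6:d onto {5:f}
drop 7:f onto {6:d}
ground layer = {0:f, 1:e}
drop-orders for the pieces not yet dropped (sum over which currently-grounded one goes next):
  1 to go: {3} 1  {7} 1
  2 to go: {1,3} 1  {3,7} 2  {6,7} 1
  3 to go: {1,3,7} 3  {3,6,7} 3  {5,6,7} 1
  4 to go: {1,3,6,7} 6  {3,5,6,7} 4  {4,5,6,7} 1
  5 to go: {1,3,5,6,7} 10  {2,4,5,6,7} 1  {3,4,5,6,7} 5
  6 to go: {0,2,4,5,6,7} 1  {1,3,4,5,6,7} 15  {2,3,4,5,6,7} 6
  if 0:f drops first: 21 orders
  if 1:e drops first: 7 orders
heap linearizations: 28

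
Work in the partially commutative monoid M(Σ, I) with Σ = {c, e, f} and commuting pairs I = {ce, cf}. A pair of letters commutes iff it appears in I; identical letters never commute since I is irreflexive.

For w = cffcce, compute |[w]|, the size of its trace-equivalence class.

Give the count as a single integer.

20

0(c) covers ∅
1(f) covers ∅
2(f) covers 1:f
3(c) covers 0:c
4(c) covers 3:c
5(e) covers 2:f
floor of heap: 0:c, 1:f
completions by unplaced set U, small U first (add the entries for U minus each lowest piece of U):
  |U|=1: {4}:1  {5}:1
  |U|=2: {2,5}:1  {3,4}:1  {4,5}:2
  |U|=3: {0,3,4}:1  {1,2,5}:1  {2,4,5}:3  {3,4,5}:3
  |U|=4: {0,3,4,5}:4  {1,2,4,5}:4  {2,3,4,5}:6
  start at 0(c): 10
  start at 1(f): 10
sum over floor = 20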